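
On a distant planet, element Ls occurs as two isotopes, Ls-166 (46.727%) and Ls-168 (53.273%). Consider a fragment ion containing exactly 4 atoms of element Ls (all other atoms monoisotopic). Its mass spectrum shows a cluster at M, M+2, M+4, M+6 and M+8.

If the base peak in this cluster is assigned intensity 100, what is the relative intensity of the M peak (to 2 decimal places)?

12.82

Binomial terms of (0.46727 + 0.53273)^4: M 0.0477, M+2 0.2174, M+4 0.3718, M+6 0.2826, M+8 0.0805 → M+4 is the base peak.
P(M+4) = C(4,2) × 0.46727^2 × 0.53273^2 = 6 × 0.21834125 × 0.28380125 = 0.371793 (base)
P(M) = C(4,0) × 0.46727^4 × 0.53273^0 = 1 × 0.0476729 × 1.0000 = 0.047673
Relative intensity = 0.047673 / 0.371793 × 100 = 12.82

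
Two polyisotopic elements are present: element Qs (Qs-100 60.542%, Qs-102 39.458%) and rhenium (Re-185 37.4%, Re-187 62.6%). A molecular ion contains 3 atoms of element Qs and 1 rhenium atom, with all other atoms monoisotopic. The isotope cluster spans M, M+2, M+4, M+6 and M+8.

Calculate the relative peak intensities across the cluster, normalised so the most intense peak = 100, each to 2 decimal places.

Element Qs pattern (n=3): 0.22190664 : 0.43388022 : 0.28277965 : 0.06143349
Rhenium pattern (n=1): 0.3740 : 0.6260
Convolve the two distributions (both contribute in 2-u steps):
  M: 0.22190664×0.3740 = 0.082993
  M+2: 0.22190664×0.6260 + 0.43388022×0.3740 = 0.301185
  M+4: 0.43388022×0.6260 + 0.28277965×0.3740 = 0.377369
  M+6: 0.28277965×0.6260 + 0.06143349×0.3740 = 0.199996
  M+8: 0.06143349×0.6260 = 0.038457
Scale to base peak (0.377369) = 100: 21.99 : 79.81 : 100.00 : 53.00 : 10.19

21.99 : 79.81 : 100.00 : 53.00 : 10.19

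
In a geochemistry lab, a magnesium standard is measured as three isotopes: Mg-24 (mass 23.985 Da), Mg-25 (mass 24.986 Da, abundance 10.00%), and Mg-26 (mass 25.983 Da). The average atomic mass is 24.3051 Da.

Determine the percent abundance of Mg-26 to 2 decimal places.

11.01%

Let x and y be the fractions of Mg-24 and Mg-26. Then x + y = 1 − 0.1000 = 0.9000 and 23.985x + 25.983y = 24.3051 − 0.1000×24.986 = 21.8065.
Substituting: 23.985x + 25.983(0.9000 − x) = 21.8065
(23.985 − 25.983)x = -1.5782  ⇒  x = 0.78989, y = 0.11011
Mg-24: 78.99%, Mg-26: 11.01%.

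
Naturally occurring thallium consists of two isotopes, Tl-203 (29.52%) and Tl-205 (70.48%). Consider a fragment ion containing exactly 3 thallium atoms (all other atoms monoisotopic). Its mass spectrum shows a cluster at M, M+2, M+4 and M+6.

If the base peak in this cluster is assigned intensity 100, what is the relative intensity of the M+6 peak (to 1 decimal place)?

79.6

Binomial terms of (0.2952 + 0.7048)^3: M 0.0257, M+2 0.1843, M+4 0.4399, M+6 0.3501 → M+4 is the base peak.
P(M+4) = C(3,2) × 0.2952^1 × 0.7048^2 = 3 × 0.2952 × 0.49674304 = 0.439916 (base)
P(M+6) = C(3,3) × 0.2952^0 × 0.7048^3 = 1 × 1.0000 × 0.35010449 = 0.350104
Relative intensity = 0.350104 / 0.439916 × 100 = 79.6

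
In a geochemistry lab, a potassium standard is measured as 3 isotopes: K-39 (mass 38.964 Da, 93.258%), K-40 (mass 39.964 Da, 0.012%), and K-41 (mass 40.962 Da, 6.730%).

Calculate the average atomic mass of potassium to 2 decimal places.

39.10 Da

Weight each isotope mass by its fractional abundance: 0.93258 × 38.964 + 0.00012 × 39.964 + 0.06730 × 40.962
= 36.3370 + 0.0048 + 2.7567 = 39.0985 Da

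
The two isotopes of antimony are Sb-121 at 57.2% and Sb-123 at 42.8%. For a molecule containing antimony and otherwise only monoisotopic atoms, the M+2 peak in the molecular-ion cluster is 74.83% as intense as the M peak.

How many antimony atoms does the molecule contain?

1

With n Sb atoms, P(M+2)/P(M) = C(n,1)·p^(n−1)q / p^n = n·q/p = n · 0.428/0.572.
n = 0.7483 × 0.572/0.428 = 1.00 ≈ 1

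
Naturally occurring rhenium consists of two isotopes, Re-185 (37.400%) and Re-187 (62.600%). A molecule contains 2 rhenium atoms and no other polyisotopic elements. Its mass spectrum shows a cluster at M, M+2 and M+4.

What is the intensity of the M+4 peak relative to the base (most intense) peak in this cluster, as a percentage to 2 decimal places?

83.69%

Binomial terms of (0.37400 + 0.62600)^2: M 0.1399, M+2 0.4682, M+4 0.3919 → M+2 is the base peak.
P(M+2) = C(2,1) × 0.37400^1 × 0.62600^1 = 2 × 0.3740 × 0.6260 = 0.468248 (base)
P(M+4) = C(2,2) × 0.37400^0 × 0.62600^2 = 1 × 1.0000 × 0.391876 = 0.391876
Relative intensity = 0.391876 / 0.468248 × 100 = 83.69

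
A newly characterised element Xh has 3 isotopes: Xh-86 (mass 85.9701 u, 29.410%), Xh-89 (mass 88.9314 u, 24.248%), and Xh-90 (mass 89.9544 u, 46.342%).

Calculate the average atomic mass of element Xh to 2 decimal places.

88.53 u

Weight each isotope mass by its fractional abundance: 0.29410 × 85.9701 + 0.24248 × 88.9314 + 0.46342 × 89.9544
= 25.28381 + 21.56409 + 41.68667 = 88.53457 u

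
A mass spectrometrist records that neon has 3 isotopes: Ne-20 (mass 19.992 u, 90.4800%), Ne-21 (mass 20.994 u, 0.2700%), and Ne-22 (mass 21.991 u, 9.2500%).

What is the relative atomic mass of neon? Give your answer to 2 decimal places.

Average mass = Σ (abundance × isotope mass) = 0.904800 × 19.992 + 0.002700 × 20.994 + 0.092500 × 21.991
= 18.0888 + 0.0567 + 2.0342 = 20.1797 u

20.18 u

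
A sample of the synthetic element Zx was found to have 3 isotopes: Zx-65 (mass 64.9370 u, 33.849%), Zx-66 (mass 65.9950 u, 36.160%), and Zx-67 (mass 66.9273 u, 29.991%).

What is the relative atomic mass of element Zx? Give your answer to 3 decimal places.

65.916 u

Weight each isotope mass by its fractional abundance: 0.33849 × 64.9370 + 0.36160 × 65.9950 + 0.29991 × 66.9273
= 21.98053 + 23.86379 + 20.07217 = 65.91649 u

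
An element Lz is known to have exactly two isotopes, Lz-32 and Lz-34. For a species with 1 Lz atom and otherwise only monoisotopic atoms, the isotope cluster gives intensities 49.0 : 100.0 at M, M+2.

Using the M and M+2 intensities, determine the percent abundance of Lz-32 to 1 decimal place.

Let p = fractional abundance of Lz-32. I(M+2)/I(M) = [C(1,1)·p^0·(1−p)] / p^1 = 1·(1−p)/p = 100.0/49.0 = 2.0408
(1−p)/p = 2.0408/1 = 2.0408  ⇒  p = 1/(1 + 2.0408) = 0.3289
Lz-32: 32.9%, Lz-34: 67.1%.

32.9%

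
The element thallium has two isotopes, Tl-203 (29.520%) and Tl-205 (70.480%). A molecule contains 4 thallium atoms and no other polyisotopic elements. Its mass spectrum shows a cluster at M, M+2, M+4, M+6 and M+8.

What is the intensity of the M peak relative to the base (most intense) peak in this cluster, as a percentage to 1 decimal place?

Binomial terms of (0.29520 + 0.70480)^4: M 0.0076, M+2 0.0725, M+4 0.2597, M+6 0.4134, M+8 0.2468 → M+6 is the base peak.
P(M+6) = C(4,3) × 0.29520^1 × 0.70480^3 = 4 × 0.2952 × 0.35010449 = 0.413403 (base)
P(M) = C(4,0) × 0.29520^4 × 0.70480^0 = 1 × 0.00759391 × 1.0000 = 0.007594
Relative intensity = 0.007594 / 0.413403 × 100 = 1.8

1.8%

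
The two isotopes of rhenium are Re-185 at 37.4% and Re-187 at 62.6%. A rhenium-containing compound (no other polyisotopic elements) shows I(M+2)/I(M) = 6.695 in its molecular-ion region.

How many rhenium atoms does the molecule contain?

4

For n independent Re atoms, I(M+2)/I(M) = n · (abundance Re-187) / (abundance Re-185) = n · 0.626/0.374.
n = 6.695 × 0.374/0.626 = 4.00 ≈ 4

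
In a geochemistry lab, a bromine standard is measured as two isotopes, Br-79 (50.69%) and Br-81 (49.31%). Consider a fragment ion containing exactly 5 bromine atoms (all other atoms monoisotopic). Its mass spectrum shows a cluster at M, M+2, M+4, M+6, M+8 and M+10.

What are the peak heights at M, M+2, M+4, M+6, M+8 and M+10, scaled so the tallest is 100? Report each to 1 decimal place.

10.6 : 51.4 : 100.0 : 97.3 : 47.3 : 9.2

The 5 Br atoms are independent, so intensities follow the terms of (0.5069 + 0.4931)^5.
P(M) = 0.5069^5 = 0.033467
P(M+2) = 5 × 0.5069^4 × 0.4931^1 = 0.162777
P(M+4) = 10 × 0.5069^3 × 0.4931^2 = 0.316692
P(M+6) = 10 × 0.5069^2 × 0.4931^3 = 0.308070
P(M+8) = 5 × 0.5069^1 × 0.4931^4 = 0.149842
P(M+10) = 0.4931^5 = 0.029152
The M+4 peak is largest (0.316692); scaling to 100 gives 10.6 : 51.4 : 100.0 : 97.3 : 47.3 : 9.2.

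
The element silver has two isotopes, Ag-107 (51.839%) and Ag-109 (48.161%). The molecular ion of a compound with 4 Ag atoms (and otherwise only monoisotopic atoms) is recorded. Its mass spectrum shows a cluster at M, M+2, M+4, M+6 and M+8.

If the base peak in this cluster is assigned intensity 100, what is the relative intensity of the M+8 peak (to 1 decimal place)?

14.4

Term probabilities: M 0.0722, M+2 0.2684, M+4 0.3740, M+6 0.2316, M+8 0.0538. Base peak = M+4.
P(M+4) = C(4,2) × 0.51839^2 × 0.48161^2 = 6 × 0.26872819 × 0.23194819 = 0.373986 (base)
P(M+8) = C(4,4) × 0.51839^0 × 0.48161^4 = 1 × 1.0000 × 0.05379996 = 0.053800
Relative intensity = 0.053800 / 0.373986 × 100 = 14.4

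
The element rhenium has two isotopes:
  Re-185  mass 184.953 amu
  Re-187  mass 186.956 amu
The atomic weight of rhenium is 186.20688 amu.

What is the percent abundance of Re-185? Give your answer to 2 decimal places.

With x = fraction of Re-185 (so Re-187 is 1 − x):
184.953·x + 186.956·(1 − x) = 186.20688
(184.953 − 186.956)·x = 186.20688 − 186.956
x = -0.74912 / -2.003 = 0.37400 → 37.40% Re-185, 62.60% Re-187.

37.40%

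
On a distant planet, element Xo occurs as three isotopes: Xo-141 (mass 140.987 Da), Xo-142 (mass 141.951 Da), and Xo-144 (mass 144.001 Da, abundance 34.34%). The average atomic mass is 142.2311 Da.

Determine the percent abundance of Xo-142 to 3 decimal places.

Let x and y be the fractions of Xo-141 and Xo-142. Then x + y = 1 − 0.3434 = 0.6566 and 140.987x + 141.951y = 142.2311 − 0.3434×144.001 = 92.7811566.
Substituting: 140.987x + 141.951(0.6566 − x) = 92.7811566
(140.987 − 141.951)x = -0.42387  ⇒  x = 0.43970, y = 0.21690
Xo-141: 43.970%, Xo-142: 21.690%.

21.690%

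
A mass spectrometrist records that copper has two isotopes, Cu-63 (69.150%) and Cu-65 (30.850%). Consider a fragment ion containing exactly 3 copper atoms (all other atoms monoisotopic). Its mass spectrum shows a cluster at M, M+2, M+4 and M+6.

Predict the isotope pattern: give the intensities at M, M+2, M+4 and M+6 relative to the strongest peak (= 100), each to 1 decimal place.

Expanding (0.69150 + 0.30850)^3:
P(M) = 0.69150^3 = 0.330656
P(M+2) = 3 × 0.69150^2 × 0.30850^1 = 0.442548
P(M+4) = 3 × 0.69150^1 × 0.30850^2 = 0.197435
P(M+6) = 0.30850^3 = 0.029361
The M+2 peak is largest (0.442548); scaling to 100 gives 74.7 : 100.0 : 44.6 : 6.6.

74.7 : 100.0 : 44.6 : 6.6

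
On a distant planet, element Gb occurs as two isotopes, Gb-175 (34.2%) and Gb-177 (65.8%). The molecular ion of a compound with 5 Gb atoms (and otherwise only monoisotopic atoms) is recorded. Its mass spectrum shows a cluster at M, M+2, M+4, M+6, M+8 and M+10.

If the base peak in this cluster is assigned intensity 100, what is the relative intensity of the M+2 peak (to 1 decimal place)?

Term probabilities: M 0.0047, M+2 0.0450, M+4 0.1732, M+6 0.3332, M+8 0.3206, M+10 0.1233. Base peak = M+6.
P(M+6) = C(5,3) × 0.342^2 × 0.658^3 = 10 × 0.116964 × 0.28489031 = 0.333219 (base)
P(M+2) = C(5,1) × 0.342^4 × 0.658^1 = 5 × 0.01368058 × 0.6580 = 0.045009
Relative intensity = 0.045009 / 0.333219 × 100 = 13.5

13.5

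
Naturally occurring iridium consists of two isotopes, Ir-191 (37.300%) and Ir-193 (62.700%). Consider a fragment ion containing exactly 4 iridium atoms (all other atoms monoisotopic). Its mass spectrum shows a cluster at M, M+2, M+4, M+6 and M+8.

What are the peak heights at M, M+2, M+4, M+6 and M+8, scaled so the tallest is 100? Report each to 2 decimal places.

The 4 Ir atoms are independent, so intensities follow the terms of (0.37300 + 0.62700)^4.
P(M) = 0.37300^4 = 0.019357
P(M+2) = 4 × 0.37300^3 × 0.62700^1 = 0.130153
P(M+4) = 6 × 0.37300^2 × 0.62700^2 = 0.328174
P(M+6) = 4 × 0.37300^1 × 0.62700^3 = 0.367766
P(M+8) = 0.62700^4 = 0.154550
The M+6 peak is largest (0.367766); scaling to 100 gives 5.26 : 35.39 : 89.23 : 100.00 : 42.02.

5.26 : 35.39 : 89.23 : 100.00 : 42.02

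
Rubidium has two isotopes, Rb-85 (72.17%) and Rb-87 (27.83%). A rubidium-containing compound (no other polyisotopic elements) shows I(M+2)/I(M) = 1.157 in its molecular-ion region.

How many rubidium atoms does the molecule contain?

3

For n independent Rb atoms, I(M+2)/I(M) = n · (abundance Rb-87) / (abundance Rb-85) = n · 0.2783/0.7217.
n = 1.157 × 0.7217/0.2783 = 3.00 ≈ 3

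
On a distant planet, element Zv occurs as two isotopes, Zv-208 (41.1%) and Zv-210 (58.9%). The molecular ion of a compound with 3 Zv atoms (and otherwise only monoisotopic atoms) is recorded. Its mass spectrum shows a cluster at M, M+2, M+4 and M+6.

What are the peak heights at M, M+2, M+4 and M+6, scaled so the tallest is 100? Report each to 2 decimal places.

Each Zv atom is independently Zv-208 (p = 0.411) or Zv-210 (q = 0.589); the cluster is the binomial expansion (p + q)^3.
P(M) = 0.411^3 = 0.069427
P(M+2) = 3 × 0.411^2 × 0.589^1 = 0.298483
P(M+4) = 3 × 0.411^1 × 0.589^2 = 0.427754
P(M+6) = 0.589^3 = 0.204336
The M+4 peak is largest (0.427754); scaling to 100 gives 16.23 : 69.78 : 100.00 : 47.77.

16.23 : 69.78 : 100.00 : 47.77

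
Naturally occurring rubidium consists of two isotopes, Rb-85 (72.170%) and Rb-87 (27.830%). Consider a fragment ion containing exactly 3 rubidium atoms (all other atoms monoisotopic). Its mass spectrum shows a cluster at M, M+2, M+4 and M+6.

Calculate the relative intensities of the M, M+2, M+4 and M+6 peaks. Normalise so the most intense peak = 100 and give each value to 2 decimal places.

Each Rb atom is independently Rb-85 (p = 0.72170) or Rb-87 (q = 0.27830); the cluster is the binomial expansion (p + q)^3.
P(M) = 0.72170^3 = 0.375898
P(M+2) = 3 × 0.72170^2 × 0.27830^1 = 0.434858
P(M+4) = 3 × 0.72170^1 × 0.27830^2 = 0.167689
P(M+6) = 0.27830^3 = 0.021555
The M+2 peak is largest (0.434858); scaling to 100 gives 86.44 : 100.00 : 38.56 : 4.96.

86.44 : 100.00 : 38.56 : 4.96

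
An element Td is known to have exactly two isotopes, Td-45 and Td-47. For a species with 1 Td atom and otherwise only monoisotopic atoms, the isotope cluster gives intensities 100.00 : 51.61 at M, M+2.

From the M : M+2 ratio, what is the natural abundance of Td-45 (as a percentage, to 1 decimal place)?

Write p for the Td-45 fraction. I(M+2)/I(M) = [C(1,1)·p^0·(1−p)] / p^1 = 1·(1−p)/p = 51.61/100.00 = 0.5161
(1−p)/p = 0.5161/1 = 0.5161  ⇒  p = 1/(1 + 0.5161) = 0.6596
Td-45: 66.0%, Td-47: 34.0%.

66.0%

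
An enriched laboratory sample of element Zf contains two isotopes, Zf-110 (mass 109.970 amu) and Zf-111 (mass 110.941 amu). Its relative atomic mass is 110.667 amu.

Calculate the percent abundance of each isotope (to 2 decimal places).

Zf-110: 28.22%, Zf-111: 71.78%

Writing the weighted mean with unknown fraction x of Zf-110:
109.970·x + 110.941·(1 − x) = 110.667
(109.970 − 110.941)·x = 110.667 − 110.941
x = -0.274 / -0.971 = 0.28218 → 28.22% Zf-110, 71.78% Zf-111.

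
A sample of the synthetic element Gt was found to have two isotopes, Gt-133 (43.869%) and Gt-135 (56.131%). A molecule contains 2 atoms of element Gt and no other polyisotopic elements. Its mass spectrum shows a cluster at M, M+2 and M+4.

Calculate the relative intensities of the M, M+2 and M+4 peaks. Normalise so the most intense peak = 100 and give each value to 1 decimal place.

Expanding (0.43869 + 0.56131)^2:
P(M) = 0.43869^2 = 0.192449
P(M+2) = 2 × 0.43869^1 × 0.56131^1 = 0.492482
P(M+4) = 0.56131^2 = 0.315069
The M+2 peak is largest (0.492482); scaling to 100 gives 39.1 : 100.0 : 64.0.

39.1 : 100.0 : 64.0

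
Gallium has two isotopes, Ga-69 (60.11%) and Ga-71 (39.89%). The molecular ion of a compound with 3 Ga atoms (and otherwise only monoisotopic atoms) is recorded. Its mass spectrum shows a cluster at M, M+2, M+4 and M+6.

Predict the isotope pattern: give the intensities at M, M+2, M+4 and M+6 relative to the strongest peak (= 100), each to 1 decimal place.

Each Ga atom is independently Ga-69 (p = 0.6011) or Ga-71 (q = 0.3989); the cluster is the binomial expansion (p + q)^3.
P(M) = 0.6011^3 = 0.217190
P(M+2) = 3 × 0.6011^2 × 0.3989^1 = 0.432393
P(M+4) = 3 × 0.6011^1 × 0.3989^2 = 0.286943
P(M+6) = 0.3989^3 = 0.063473
The M+2 peak is largest (0.432393); scaling to 100 gives 50.2 : 100.0 : 66.4 : 14.7.

50.2 : 100.0 : 66.4 : 14.7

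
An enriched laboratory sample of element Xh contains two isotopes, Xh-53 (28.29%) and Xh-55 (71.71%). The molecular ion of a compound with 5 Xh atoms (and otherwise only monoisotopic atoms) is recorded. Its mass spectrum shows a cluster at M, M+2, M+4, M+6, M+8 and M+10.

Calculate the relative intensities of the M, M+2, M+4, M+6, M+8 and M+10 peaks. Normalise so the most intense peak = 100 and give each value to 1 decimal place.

Each Xh atom is independently Xh-53 (p = 0.2829) or Xh-55 (q = 0.7171); the cluster is the binomial expansion (p + q)^5.
P(M) = 0.2829^5 = 0.001812
P(M+2) = 5 × 0.2829^4 × 0.7171^1 = 0.022966
P(M+4) = 10 × 0.2829^3 × 0.7171^2 = 0.116428
P(M+6) = 10 × 0.2829^2 × 0.7171^3 = 0.295124
P(M+8) = 5 × 0.2829^1 × 0.7171^4 = 0.374043
P(M+10) = 0.7171^5 = 0.189626
The M+8 peak is largest (0.374043); scaling to 100 gives 0.5 : 6.1 : 31.1 : 78.9 : 100.0 : 50.7.

0.5 : 6.1 : 31.1 : 78.9 : 100.0 : 50.7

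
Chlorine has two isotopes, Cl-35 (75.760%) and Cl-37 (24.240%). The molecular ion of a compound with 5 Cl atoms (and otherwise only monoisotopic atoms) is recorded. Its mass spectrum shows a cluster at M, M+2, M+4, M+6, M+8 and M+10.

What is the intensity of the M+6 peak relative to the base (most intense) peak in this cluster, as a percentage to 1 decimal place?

20.5%

Binomial terms of (0.75760 + 0.24240)^5: M 0.2496, M+2 0.3993, M+4 0.2555, M+6 0.0817, M+8 0.0131, M+10 0.0008 → M+2 is the base peak.
P(M+2) = C(5,1) × 0.75760^4 × 0.24240^1 = 5 × 0.32942751 × 0.2424 = 0.399266 (base)
P(M+6) = C(5,3) × 0.75760^2 × 0.24240^3 = 10 × 0.57395776 × 0.01424288 = 0.081748
Relative intensity = 0.081748 / 0.399266 × 100 = 20.5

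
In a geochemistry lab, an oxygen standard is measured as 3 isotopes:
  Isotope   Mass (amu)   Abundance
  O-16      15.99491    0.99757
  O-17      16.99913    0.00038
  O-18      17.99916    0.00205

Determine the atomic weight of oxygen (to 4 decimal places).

Weight each isotope mass by its fractional abundance: 0.99757 × 15.99491 + 0.00038 × 16.99913 + 0.00205 × 17.99916
= 15.956042 + 0.006460 + 0.036898 = 15.999400 amu

15.9994 amu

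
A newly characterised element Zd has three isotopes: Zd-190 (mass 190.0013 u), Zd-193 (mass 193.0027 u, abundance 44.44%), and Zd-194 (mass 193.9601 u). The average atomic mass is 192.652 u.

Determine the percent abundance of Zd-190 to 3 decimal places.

22.295%

The remaining 55.56% is split between Zd-190 (fraction x) and Zd-194 (fraction 0.5556 − x).
Substituting: 190.0013x + 193.9601(0.5556 − x) = 106.88160012
(190.0013 − 193.9601)x = -0.88263144  ⇒  x = 0.22295, y = 0.33265
Zd-190: 22.295%, Zd-194: 33.265%.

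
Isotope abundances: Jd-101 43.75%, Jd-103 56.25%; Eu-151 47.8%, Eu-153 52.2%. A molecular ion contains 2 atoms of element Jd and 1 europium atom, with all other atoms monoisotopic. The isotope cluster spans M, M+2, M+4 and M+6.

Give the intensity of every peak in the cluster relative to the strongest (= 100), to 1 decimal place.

22.4 : 82.1 : 100.0 : 40.5

Element Jd pattern (n=2): 0.19140625 : 0.4921875 : 0.31640625
Europium pattern (n=1): 0.4780 : 0.5220
Convolve the two distributions (both contribute in 2-u steps):
  M: 0.19140625×0.4780 = 0.091492
  M+2: 0.19140625×0.5220 + 0.4921875×0.4780 = 0.335180
  M+4: 0.4921875×0.5220 + 0.31640625×0.4780 = 0.408164
  M+6: 0.31640625×0.5220 = 0.165164
Scale to base peak (0.408164) = 100: 22.4 : 82.1 : 100.0 : 40.5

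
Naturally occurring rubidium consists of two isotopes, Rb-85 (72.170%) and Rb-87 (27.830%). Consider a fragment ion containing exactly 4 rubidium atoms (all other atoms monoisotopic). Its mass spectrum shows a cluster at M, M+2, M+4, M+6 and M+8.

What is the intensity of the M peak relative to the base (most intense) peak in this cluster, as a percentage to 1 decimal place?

Binomial terms of (0.72170 + 0.27830)^4: M 0.2713, M+2 0.4184, M+4 0.2420, M+6 0.0622, M+8 0.0060 → M+2 is the base peak.
P(M+2) = C(4,1) × 0.72170^3 × 0.27830^1 = 4 × 0.37589809 × 0.2783 = 0.418450 (base)
P(M) = C(4,0) × 0.72170^4 × 0.27830^0 = 1 × 0.27128565 × 1.0000 = 0.271286
Relative intensity = 0.271286 / 0.418450 × 100 = 64.8

64.8%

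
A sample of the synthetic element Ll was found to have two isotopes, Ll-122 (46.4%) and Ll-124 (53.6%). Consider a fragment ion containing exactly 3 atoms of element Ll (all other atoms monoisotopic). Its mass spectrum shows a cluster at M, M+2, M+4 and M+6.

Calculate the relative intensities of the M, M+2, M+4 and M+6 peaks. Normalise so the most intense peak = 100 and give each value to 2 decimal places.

The 3 Ll atoms are independent, so intensities follow the terms of (0.464 + 0.536)^3.
P(M) = 0.464^3 = 0.099897
P(M+2) = 3 × 0.464^2 × 0.536^1 = 0.346196
P(M+4) = 3 × 0.464^1 × 0.536^2 = 0.399916
P(M+6) = 0.536^3 = 0.153991
The M+4 peak is largest (0.399916); scaling to 100 gives 24.98 : 86.57 : 100.00 : 38.51.

24.98 : 86.57 : 100.00 : 38.51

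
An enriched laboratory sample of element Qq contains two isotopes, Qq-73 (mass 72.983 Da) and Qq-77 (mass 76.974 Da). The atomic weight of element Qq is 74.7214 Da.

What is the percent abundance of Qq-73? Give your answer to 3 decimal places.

56.442%

Let x be the fractional abundance of Qq-73; then Qq-77 has abundance 1 − x.
72.983·x + 76.974·(1 − x) = 74.7214
(72.983 − 76.974)·x = 74.7214 − 76.974
x = -2.2526 / -3.991 = 0.56442 → 56.442% Qq-73, 43.558% Qq-77.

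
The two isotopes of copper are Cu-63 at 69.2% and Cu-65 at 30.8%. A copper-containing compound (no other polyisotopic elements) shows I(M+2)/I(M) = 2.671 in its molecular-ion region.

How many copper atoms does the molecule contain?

For n independent Cu atoms, I(M+2)/I(M) = n · (abundance Cu-65) / (abundance Cu-63) = n · 0.308/0.692.
n = 2.671 × 0.692/0.308 = 6.00 ≈ 6

6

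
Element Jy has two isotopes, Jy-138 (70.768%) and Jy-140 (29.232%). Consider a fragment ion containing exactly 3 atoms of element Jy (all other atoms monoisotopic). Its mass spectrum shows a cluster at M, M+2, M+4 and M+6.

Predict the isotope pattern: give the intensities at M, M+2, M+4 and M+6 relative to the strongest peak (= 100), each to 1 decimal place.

Expanding (0.70768 + 0.29232)^3:
P(M) = 0.70768^3 = 0.354414
P(M+2) = 3 × 0.70768^2 × 0.29232^1 = 0.439191
P(M+4) = 3 × 0.70768^1 × 0.29232^2 = 0.181416
P(M+6) = 0.29232^3 = 0.024979
The M+2 peak is largest (0.439191); scaling to 100 gives 80.7 : 100.0 : 41.3 : 5.7.

80.7 : 100.0 : 41.3 : 5.7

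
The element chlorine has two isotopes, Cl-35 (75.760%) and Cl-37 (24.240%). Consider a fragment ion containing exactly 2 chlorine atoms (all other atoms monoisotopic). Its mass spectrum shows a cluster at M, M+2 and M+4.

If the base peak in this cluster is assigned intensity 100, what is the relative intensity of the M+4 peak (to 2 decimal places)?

10.24

Binomial terms of (0.75760 + 0.24240)^2: M 0.5740, M+2 0.3673, M+4 0.0588 → M is the base peak.
P(M) = C(2,0) × 0.75760^2 × 0.24240^0 = 1 × 0.57395776 × 1.0000 = 0.573958 (base)
P(M+4) = C(2,2) × 0.75760^0 × 0.24240^2 = 1 × 1.0000 × 0.05875776 = 0.058758
Relative intensity = 0.058758 / 0.573958 × 100 = 10.24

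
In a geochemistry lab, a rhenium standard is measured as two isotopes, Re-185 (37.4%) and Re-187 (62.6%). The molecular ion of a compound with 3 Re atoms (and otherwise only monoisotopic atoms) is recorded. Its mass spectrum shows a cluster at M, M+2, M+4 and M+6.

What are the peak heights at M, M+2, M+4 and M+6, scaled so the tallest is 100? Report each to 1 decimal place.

11.9 : 59.7 : 100.0 : 55.8

Expanding (0.374 + 0.626)^3:
P(M) = 0.374^3 = 0.052314
P(M+2) = 3 × 0.374^2 × 0.626^1 = 0.262687
P(M+4) = 3 × 0.374^1 × 0.626^2 = 0.439685
P(M+6) = 0.626^3 = 0.245314
The M+4 peak is largest (0.439685); scaling to 100 gives 11.9 : 59.7 : 100.0 : 55.8.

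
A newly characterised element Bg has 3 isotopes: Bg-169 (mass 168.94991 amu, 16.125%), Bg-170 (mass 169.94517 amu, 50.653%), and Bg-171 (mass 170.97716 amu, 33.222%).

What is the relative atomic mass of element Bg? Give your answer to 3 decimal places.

The abundance-weighted mean is 0.16125 × 168.94991 + 0.50653 × 169.94517 + 0.33222 × 170.97716
= 27.243173 + 86.082327 + 56.802032 = 170.127532 amu

170.128 amu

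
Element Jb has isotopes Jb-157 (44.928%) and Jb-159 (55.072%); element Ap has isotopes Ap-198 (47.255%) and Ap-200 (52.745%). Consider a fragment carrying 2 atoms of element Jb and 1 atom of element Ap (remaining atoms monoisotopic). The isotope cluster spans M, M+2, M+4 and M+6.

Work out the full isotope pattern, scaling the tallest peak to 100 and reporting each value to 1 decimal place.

23.6 : 84.2 : 100.0 : 39.6

Element Jb pattern (n=2): 0.20185252 : 0.49485496 : 0.30329252
Element Ap pattern (n=1): 0.47255 : 0.52745
Convolve the two distributions (both contribute in 2-u steps):
  M: 0.20185252×0.47255 = 0.095385
  M+2: 0.20185252×0.52745 + 0.49485496×0.47255 = 0.340311
  M+4: 0.49485496×0.52745 + 0.30329252×0.47255 = 0.404332
  M+6: 0.30329252×0.52745 = 0.159972
Scale to base peak (0.404332) = 100: 23.6 : 84.2 : 100.0 : 39.6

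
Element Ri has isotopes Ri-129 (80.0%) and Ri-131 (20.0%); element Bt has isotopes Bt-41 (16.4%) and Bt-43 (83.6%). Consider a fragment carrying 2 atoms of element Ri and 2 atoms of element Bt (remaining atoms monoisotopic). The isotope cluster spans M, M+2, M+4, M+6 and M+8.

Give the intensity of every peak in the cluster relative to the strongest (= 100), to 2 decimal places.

Element Ri pattern (n=2): 0.6400 : 0.3200 : 0.0400
Element Bt pattern (n=2): 0.026896 : 0.274208 : 0.698896
Convolve the two distributions (both contribute in 2-u steps):
  M: 0.6400×0.026896 = 0.017213
  M+2: 0.6400×0.274208 + 0.3200×0.026896 = 0.184100
  M+4: 0.6400×0.698896 + 0.3200×0.274208 + 0.0400×0.026896 = 0.536116
  M+6: 0.3200×0.698896 + 0.0400×0.274208 = 0.234615
  M+8: 0.0400×0.698896 = 0.027956
Scale to base peak (0.536116) = 100: 3.21 : 34.34 : 100.00 : 43.76 : 5.21

3.21 : 34.34 : 100.00 : 43.76 : 5.21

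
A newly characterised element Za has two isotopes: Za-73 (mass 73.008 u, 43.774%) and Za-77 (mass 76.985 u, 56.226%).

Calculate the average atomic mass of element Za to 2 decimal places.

75.24 u

Weight each isotope mass by its fractional abundance: 0.43774 × 73.008 + 0.56226 × 76.985
= 31.9585 + 43.2856 = 75.2441 u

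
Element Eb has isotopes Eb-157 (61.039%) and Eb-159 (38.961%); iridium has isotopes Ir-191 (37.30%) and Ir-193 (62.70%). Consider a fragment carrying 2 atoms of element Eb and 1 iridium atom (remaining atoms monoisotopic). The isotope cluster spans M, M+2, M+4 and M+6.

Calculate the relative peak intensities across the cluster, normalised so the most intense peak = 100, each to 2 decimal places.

Element Eb pattern (n=2): 0.37257595 : 0.4756281 : 0.15179595
Iridium pattern (n=1): 0.3730 : 0.6270
Convolve the two distributions (both contribute in 2-u steps):
  M: 0.37257595×0.3730 = 0.138971
  M+2: 0.37257595×0.6270 + 0.4756281×0.3730 = 0.411014
  M+4: 0.4756281×0.6270 + 0.15179595×0.3730 = 0.354839
  M+6: 0.15179595×0.6270 = 0.095176
Scale to base peak (0.411014) = 100: 33.81 : 100.00 : 86.33 : 23.16

33.81 : 100.00 : 86.33 : 23.16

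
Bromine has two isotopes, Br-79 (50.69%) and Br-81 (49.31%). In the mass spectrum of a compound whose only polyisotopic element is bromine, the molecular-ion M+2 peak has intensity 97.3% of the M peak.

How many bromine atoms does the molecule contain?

The M+2/M ratio from n Br atoms is n · q/p = n · 0.4931/0.5069.
n = 0.973 × 0.5069/0.4931 = 1.00 ≈ 1

1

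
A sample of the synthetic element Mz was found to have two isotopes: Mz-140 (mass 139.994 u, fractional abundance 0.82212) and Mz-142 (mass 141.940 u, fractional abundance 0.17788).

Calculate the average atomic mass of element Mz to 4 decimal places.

Weight each isotope mass by its fractional abundance: 0.82212 × 139.994 + 0.17788 × 141.940
= 115.09187 + 25.24829 = 140.34016 u

140.3402 u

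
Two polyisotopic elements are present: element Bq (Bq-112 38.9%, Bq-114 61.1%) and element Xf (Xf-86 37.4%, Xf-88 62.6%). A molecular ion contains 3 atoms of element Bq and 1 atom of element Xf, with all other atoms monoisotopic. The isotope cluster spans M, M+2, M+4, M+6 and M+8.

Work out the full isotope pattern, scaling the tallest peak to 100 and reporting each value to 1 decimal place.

6.1 : 39.3 : 94.0 : 100.0 : 39.9

Element Bq pattern (n=3): 0.05886387 : 0.27737139 : 0.43566561 : 0.22809913
Element Xf pattern (n=1): 0.3740 : 0.6260
Convolve the two distributions (both contribute in 2-u steps):
  M: 0.05886387×0.3740 = 0.022015
  M+2: 0.05886387×0.6260 + 0.27737139×0.3740 = 0.140586
  M+4: 0.27737139×0.6260 + 0.43566561×0.3740 = 0.336573
  M+6: 0.43566561×0.6260 + 0.22809913×0.3740 = 0.358036
  M+8: 0.22809913×0.6260 = 0.142790
Scale to base peak (0.358036) = 100: 6.1 : 39.3 : 94.0 : 100.0 : 39.9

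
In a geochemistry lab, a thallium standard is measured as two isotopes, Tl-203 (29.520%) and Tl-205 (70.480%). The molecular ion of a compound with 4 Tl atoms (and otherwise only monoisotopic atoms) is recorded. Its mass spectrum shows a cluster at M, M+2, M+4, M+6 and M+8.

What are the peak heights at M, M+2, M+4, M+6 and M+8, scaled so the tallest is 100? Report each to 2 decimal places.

The 4 Tl atoms are independent, so intensities follow the terms of (0.29520 + 0.70480)^4.
P(M) = 0.29520^4 = 0.007594
P(M+2) = 4 × 0.29520^3 × 0.70480^1 = 0.072523
P(M+4) = 6 × 0.29520^2 × 0.70480^2 = 0.259726
P(M+6) = 4 × 0.29520^1 × 0.70480^3 = 0.413403
P(M+8) = 0.70480^4 = 0.246754
The M+6 peak is largest (0.413403); scaling to 100 gives 1.84 : 17.54 : 62.83 : 100.00 : 59.69.

1.84 : 17.54 : 62.83 : 100.00 : 59.69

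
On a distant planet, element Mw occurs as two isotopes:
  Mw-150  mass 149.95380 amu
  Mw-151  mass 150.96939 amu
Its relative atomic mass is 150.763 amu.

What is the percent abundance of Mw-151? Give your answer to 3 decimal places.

With x = fraction of Mw-150 (so Mw-151 is 1 − x):
149.95380·x + 150.96939·(1 − x) = 150.763
(149.95380 − 150.96939)·x = 150.763 − 150.96939
x = -0.20639 / -1.01559 = 0.20322 → 20.322% Mw-150, 79.678% Mw-151.

79.678%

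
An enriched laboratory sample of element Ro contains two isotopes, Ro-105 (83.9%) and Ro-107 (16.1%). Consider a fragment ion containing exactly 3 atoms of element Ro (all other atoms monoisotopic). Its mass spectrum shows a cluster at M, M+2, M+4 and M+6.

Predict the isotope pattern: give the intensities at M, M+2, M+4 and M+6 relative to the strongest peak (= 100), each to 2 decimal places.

Each Ro atom is independently Ro-105 (p = 0.839) or Ro-107 (q = 0.161); the cluster is the binomial expansion (p + q)^3.
P(M) = 0.839^3 = 0.590590
P(M+2) = 3 × 0.839^2 × 0.161^1 = 0.339994
P(M+4) = 3 × 0.839^1 × 0.161^2 = 0.065243
P(M+6) = 0.161^3 = 0.004173
The M peak is largest (0.590590); scaling to 100 gives 100.00 : 57.57 : 11.05 : 0.71.

100.00 : 57.57 : 11.05 : 0.71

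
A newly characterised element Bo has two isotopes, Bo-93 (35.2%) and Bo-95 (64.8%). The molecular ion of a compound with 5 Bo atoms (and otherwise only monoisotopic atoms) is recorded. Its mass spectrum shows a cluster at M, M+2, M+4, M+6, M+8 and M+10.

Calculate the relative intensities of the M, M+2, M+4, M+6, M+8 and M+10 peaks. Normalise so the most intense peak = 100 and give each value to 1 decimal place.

1.6 : 14.8 : 54.3 : 100.0 : 92.0 : 33.9

Each Bo atom is independently Bo-93 (p = 0.352) or Bo-95 (q = 0.648); the cluster is the binomial expansion (p + q)^5.
P(M) = 0.352^5 = 0.005404
P(M+2) = 5 × 0.352^4 × 0.648^1 = 0.049741
P(M+4) = 10 × 0.352^3 × 0.648^2 = 0.183138
P(M+6) = 10 × 0.352^2 × 0.648^3 = 0.337140
P(M+8) = 5 × 0.352^1 × 0.648^4 = 0.310322
P(M+10) = 0.648^5 = 0.114255
The M+6 peak is largest (0.337140); scaling to 100 gives 1.6 : 14.8 : 54.3 : 100.0 : 92.0 : 33.9.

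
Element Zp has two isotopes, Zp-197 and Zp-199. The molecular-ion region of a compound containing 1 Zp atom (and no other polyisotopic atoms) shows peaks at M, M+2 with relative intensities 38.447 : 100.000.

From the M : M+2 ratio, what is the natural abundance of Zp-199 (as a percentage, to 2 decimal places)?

72.23%

Let p = fractional abundance of Zp-197. I(M+2)/I(M) = [C(1,1)·p^0·(1−p)] / p^1 = 1·(1−p)/p = 100.000/38.447 = 2.6010
(1−p)/p = 2.6010/1 = 2.6010  ⇒  p = 1/(1 + 2.6010) = 0.2777
Zp-197: 27.77%, Zp-199: 72.23%.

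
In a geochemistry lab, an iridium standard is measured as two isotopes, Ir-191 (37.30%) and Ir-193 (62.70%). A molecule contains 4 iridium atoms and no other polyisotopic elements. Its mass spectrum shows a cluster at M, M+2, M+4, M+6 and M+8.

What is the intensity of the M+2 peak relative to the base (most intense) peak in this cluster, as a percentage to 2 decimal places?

Term probabilities: M 0.0194, M+2 0.1302, M+4 0.3282, M+6 0.3678, M+8 0.1546. Base peak = M+6.
P(M+6) = C(4,3) × 0.3730^1 × 0.6270^3 = 4 × 0.3730 × 0.24649188 = 0.367766 (base)
P(M+2) = C(4,1) × 0.3730^3 × 0.6270^1 = 4 × 0.05189512 × 0.6270 = 0.130153
Relative intensity = 0.130153 / 0.367766 × 100 = 35.39

35.39%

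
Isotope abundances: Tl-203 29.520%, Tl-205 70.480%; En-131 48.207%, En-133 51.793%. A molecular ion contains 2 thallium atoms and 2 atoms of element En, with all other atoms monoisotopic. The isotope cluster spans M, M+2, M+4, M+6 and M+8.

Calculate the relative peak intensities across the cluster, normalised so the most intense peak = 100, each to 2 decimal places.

5.63 : 38.98 : 96.37 : 100.00 : 37.05

Thallium pattern (n=2): 0.08714304 : 0.41611392 : 0.49674304
Element En pattern (n=2): 0.23239148 : 0.49935703 : 0.26825148
Convolve the two distributions (both contribute in 2-u steps):
  M: 0.08714304×0.23239148 = 0.020251
  M+2: 0.08714304×0.49935703 + 0.41611392×0.23239148 = 0.140217
  M+4: 0.08714304×0.26825148 + 0.41611392×0.49935703 + 0.49674304×0.23239148 = 0.346605
  M+6: 0.41611392×0.26825148 + 0.49674304×0.49935703 = 0.359675
  M+8: 0.49674304×0.26825148 = 0.133252
Scale to base peak (0.359675) = 100: 5.63 : 38.98 : 96.37 : 100.00 : 37.05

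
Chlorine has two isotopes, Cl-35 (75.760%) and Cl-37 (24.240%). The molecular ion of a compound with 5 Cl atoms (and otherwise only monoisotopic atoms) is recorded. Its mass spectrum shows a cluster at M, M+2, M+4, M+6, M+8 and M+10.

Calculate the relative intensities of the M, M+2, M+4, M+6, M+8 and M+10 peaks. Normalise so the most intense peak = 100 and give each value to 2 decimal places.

Each Cl atom is independently Cl-35 (p = 0.75760) or Cl-37 (q = 0.24240); the cluster is the binomial expansion (p + q)^5.
P(M) = 0.75760^5 = 0.249574
P(M+2) = 5 × 0.75760^4 × 0.24240^1 = 0.399266
P(M+4) = 10 × 0.75760^3 × 0.24240^2 = 0.255497
P(M+6) = 10 × 0.75760^2 × 0.24240^3 = 0.081748
P(M+8) = 5 × 0.75760^1 × 0.24240^4 = 0.013078
P(M+10) = 0.24240^5 = 0.000837
The M+2 peak is largest (0.399266); scaling to 100 gives 62.51 : 100.00 : 63.99 : 20.47 : 3.28 : 0.21.

62.51 : 100.00 : 63.99 : 20.47 : 3.28 : 0.21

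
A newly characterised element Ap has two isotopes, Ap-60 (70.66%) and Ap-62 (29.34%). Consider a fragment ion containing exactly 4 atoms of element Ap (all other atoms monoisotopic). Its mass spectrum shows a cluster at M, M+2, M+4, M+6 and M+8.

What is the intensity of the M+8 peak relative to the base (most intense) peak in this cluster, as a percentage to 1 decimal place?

1.8%

Binomial terms of (0.7066 + 0.2934)^4: M 0.2493, M+2 0.4140, M+4 0.2579, M+6 0.0714, M+8 0.0074 → M+2 is the base peak.
P(M+2) = C(4,1) × 0.7066^3 × 0.2934^1 = 4 × 0.35279376 × 0.2934 = 0.414039 (base)
P(M+8) = C(4,4) × 0.7066^0 × 0.2934^4 = 1 × 1.0000 × 0.00741038 = 0.007410
Relative intensity = 0.007410 / 0.414039 × 100 = 1.8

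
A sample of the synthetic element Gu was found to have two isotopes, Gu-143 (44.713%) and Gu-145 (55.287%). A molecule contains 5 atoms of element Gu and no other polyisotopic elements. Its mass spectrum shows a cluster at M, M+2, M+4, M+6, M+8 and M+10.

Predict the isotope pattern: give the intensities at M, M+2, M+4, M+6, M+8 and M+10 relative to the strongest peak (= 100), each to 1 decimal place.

The 5 Gu atoms are independent, so intensities follow the terms of (0.44713 + 0.55287)^5.
P(M) = 0.44713^5 = 0.017872
P(M+2) = 5 × 0.44713^4 × 0.55287^1 = 0.110491
P(M+4) = 10 × 0.44713^3 × 0.55287^2 = 0.273242
P(M+6) = 10 × 0.44713^2 × 0.55287^3 = 0.337860
P(M+8) = 5 × 0.44713^1 × 0.55287^4 = 0.208880
P(M+10) = 0.55287^5 = 0.051655
The M+6 peak is largest (0.337860); scaling to 100 gives 5.3 : 32.7 : 80.9 : 100.0 : 61.8 : 15.3.

5.3 : 32.7 : 80.9 : 100.0 : 61.8 : 15.3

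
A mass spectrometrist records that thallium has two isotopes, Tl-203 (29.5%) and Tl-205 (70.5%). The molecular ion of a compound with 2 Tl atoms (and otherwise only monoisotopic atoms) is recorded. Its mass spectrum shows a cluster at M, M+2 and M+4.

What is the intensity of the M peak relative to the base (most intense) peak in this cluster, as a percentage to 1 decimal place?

17.5%

Binomial terms of (0.295 + 0.705)^2: M 0.0870, M+2 0.4160, M+4 0.4970 → M+4 is the base peak.
P(M+4) = C(2,2) × 0.295^0 × 0.705^2 = 1 × 1.0000 × 0.497025 = 0.497025 (base)
P(M) = C(2,0) × 0.295^2 × 0.705^0 = 1 × 0.087025 × 1.0000 = 0.087025
Relative intensity = 0.087025 / 0.497025 × 100 = 17.5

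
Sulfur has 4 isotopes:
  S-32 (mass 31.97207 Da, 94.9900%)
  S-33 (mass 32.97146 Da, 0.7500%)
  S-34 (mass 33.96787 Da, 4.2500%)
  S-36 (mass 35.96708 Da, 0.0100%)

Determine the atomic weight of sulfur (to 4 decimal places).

32.0648 Da

The abundance-weighted mean is 0.949900 × 31.97207 + 0.007500 × 32.97146 + 0.042500 × 33.96787 + 0.000100 × 35.96708
= 30.370269 + 0.247286 + 1.443634 + 0.003597 = 32.064786 Da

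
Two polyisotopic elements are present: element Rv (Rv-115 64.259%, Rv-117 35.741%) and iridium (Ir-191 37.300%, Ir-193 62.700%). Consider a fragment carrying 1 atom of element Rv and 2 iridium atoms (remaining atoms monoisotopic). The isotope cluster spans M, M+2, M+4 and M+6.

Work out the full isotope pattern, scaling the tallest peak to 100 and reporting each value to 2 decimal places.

21.30 : 83.44 : 100.00 : 33.47

Element Rv pattern (n=1): 0.64259 : 0.35741
Iridium pattern (n=2): 0.139129 : 0.467742 : 0.393129
Convolve the two distributions (both contribute in 2-u steps):
  M: 0.64259×0.139129 = 0.089403
  M+2: 0.64259×0.467742 + 0.35741×0.139129 = 0.350292
  M+4: 0.64259×0.393129 + 0.35741×0.467742 = 0.419796
  M+6: 0.35741×0.393129 = 0.140508
Scale to base peak (0.419796) = 100: 21.30 : 83.44 : 100.00 : 33.47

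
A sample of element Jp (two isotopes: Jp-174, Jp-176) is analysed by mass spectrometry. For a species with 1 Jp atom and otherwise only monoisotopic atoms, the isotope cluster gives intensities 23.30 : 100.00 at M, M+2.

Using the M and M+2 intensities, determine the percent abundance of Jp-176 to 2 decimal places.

Write p for the Jp-174 fraction. I(M+2)/I(M) = [C(1,1)·p^0·(1−p)] / p^1 = 1·(1−p)/p = 100.00/23.30 = 4.2918
(1−p)/p = 4.2918/1 = 4.2918  ⇒  p = 1/(1 + 4.2918) = 0.1890
Jp-174: 18.90%, Jp-176: 81.10%.

81.10%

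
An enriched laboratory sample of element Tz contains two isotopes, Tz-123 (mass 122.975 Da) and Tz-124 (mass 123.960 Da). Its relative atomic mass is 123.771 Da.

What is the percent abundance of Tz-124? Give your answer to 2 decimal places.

Let x be the fractional abundance of Tz-123; then Tz-124 has abundance 1 − x.
122.975·x + 123.960·(1 − x) = 123.771
(122.975 − 123.960)·x = 123.771 − 123.960
x = -0.189 / -0.985 = 0.19188 → 19.19% Tz-123, 80.81% Tz-124.

80.81%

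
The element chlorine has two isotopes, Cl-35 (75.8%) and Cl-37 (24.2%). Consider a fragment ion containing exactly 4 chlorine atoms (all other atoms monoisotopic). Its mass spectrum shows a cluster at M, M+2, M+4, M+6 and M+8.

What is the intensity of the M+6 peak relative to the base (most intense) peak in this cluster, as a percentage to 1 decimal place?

10.2%

(0.758 + 0.242)^4 gives M 0.3301, M+2 0.4216, M+4 0.2019, M+6 0.0430, M+8 0.0034; the largest is M+2.
P(M+2) = C(4,1) × 0.758^3 × 0.242^1 = 4 × 0.43551951 × 0.2420 = 0.421583 (base)
P(M+6) = C(4,3) × 0.758^1 × 0.242^3 = 4 × 0.7580 × 0.01417249 = 0.042971
Relative intensity = 0.042971 / 0.421583 × 100 = 10.2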